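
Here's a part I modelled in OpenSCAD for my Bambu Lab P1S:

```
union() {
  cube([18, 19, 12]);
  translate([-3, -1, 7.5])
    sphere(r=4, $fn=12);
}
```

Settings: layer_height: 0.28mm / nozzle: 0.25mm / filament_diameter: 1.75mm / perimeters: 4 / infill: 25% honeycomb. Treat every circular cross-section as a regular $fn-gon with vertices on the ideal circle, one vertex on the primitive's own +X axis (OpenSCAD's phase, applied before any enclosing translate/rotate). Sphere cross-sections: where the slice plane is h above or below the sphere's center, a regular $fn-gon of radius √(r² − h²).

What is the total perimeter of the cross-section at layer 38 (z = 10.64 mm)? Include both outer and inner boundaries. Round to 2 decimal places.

At z = 10.64 mm: the cube (footprint 18×19) is included at this height (perimeter 74.00 mm); the r=4 sphere at (-3, -1) slices to a regular 12-gon of circumradius 2.478 (√(r²−h²) with h=3.14 from center) (perimeter = 2·12·2.478·sin(180°/12) = 15.39 mm); Combining (union): the 2 present regions are separate (no shared area or edge), so areas and boundary lengths simply add and each stays a separate island — boundary = 89.39 mm. Overall, the cross-section has 2 separate islands. Total boundary length (outer) = 89.39 mm.

89.39 mm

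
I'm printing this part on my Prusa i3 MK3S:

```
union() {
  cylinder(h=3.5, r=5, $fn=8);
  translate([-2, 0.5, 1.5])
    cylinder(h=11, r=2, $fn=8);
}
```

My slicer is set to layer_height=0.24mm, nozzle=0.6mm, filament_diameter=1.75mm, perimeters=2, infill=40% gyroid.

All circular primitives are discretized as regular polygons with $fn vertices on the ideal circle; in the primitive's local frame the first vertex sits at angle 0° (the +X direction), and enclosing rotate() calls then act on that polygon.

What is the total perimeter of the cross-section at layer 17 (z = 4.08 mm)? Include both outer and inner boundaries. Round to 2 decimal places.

At z = 4.08 mm: the cylinder does not reach this height (z outside [0, 3.5]); the cylinder at (-2, 0.5): section is a regular 8-gon, circumradius r=2 (perimeter = 2·8·2.000·sin(180°/8) = 12.25 mm); Combining (union): only the r=2 cylinder at (-2, 0.5) is present, so the union is just that shape — boundary = 12.25 mm. Overall, the cross-section is a single solid region. Total boundary length (outer) = 12.25 mm.

12.25 mm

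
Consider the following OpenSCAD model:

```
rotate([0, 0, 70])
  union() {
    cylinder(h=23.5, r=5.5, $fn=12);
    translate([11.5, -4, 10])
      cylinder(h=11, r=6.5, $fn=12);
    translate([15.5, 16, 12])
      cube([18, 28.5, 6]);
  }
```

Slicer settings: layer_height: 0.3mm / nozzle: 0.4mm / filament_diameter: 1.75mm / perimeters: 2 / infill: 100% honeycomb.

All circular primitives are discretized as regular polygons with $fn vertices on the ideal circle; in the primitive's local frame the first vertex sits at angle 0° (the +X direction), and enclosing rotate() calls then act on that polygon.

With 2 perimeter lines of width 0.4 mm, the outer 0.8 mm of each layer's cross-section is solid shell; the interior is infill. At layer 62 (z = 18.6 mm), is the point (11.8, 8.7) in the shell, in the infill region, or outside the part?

infill

At z = 18.6 mm: the r=5.5 cylinder gives a regular 12-gon of circumradius 5.5 (constant along its height); the cylinder at (11.5, -4): section is a regular 12-gon, circumradius r=6.5; the cube at (15.5, 16) is absent (z outside [12, 18]); Taking the union: the 2 present regions are separate (no shared area or edge), so areas and boundary lengths simply add and each stays a separate island — 2 connected regions; (rotated 70° about Z; rotation is an isometry so areas/perimeters/island counts are preserved). Overall, the cross-section has 2 separate islands. Undo the 70° rotation: the query point maps to (12.211, -8.113) in the un-rotated model frame. The nearest boundary edge runs (14.75, -9.63)→(11.50, -10.50); distance from the point to it = 2.12 mm. (Shell/infill is judged within the island containing the point — the largest one.) The point is inside the cross-section and 2.12 mm from the nearest boundary — more than the 0.8 mm shell width (2 × 0.4), so it's in the infill interior.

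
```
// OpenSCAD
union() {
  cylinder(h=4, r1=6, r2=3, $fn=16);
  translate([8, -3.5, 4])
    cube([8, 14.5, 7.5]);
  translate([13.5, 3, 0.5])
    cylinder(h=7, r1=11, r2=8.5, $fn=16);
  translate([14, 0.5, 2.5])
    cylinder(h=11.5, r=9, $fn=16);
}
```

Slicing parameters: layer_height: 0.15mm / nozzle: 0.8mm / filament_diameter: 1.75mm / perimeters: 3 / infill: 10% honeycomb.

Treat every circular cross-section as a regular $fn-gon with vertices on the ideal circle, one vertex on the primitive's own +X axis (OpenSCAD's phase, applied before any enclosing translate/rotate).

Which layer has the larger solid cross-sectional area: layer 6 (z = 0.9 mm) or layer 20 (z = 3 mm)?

Layer 6 (z = 0.9): the cone: at t=0.225 of its height the radius interpolates to r₁+(r₂−r₁)t = 5.325, giving a regular 16-gon of that circumradius (area = (16/2)·5.325²·sin(360°/16) = 86.81 mm²); the cube at (8, -3.5) is absent (z outside [4, 11.5]); the cone at (13.5, 3): at t=0.057 of its height the radius interpolates to r₁+(r₂−r₁)t = 10.857, giving a regular 16-gon of that circumradius (area = (16/2)·10.857²·sin(360°/16) = 360.88 mm²); the cylinder at (14, 0.5) is absent (z outside [2.5, 14]); Combining (union): the regions partially overlap — summed areas 447.69 mm² minus the doubly-counted overlap 10.83 mm² gives 436.86 mm² — area = 436.86 mm². So its area = 436.86 mm². Layer 20 (z = 3): the cone (r1=6→r2=3) has section circumradius 3.750 here — a regular 16-gon (area = (16/2)·3.750²·sin(360°/16) = 43.05 mm²); the cube at (8, -3.5) is absent (z outside [4, 11.5]); the cone at (13.5, 3): at t=0.357 of its height the radius interpolates to r₁+(r₂−r₁)t = 10.107, giving a regular 16-gon of that circumradius (area = (16/2)·10.107²·sin(360°/16) = 312.74 mm²); the r=9 cylinder at (14, 0.5) contributes a regular 16-gon of circumradius 9 (area = (16/2)·9.000²·sin(360°/16) = 247.98 mm²); Taking the union: the regions partially overlap — summed areas 603.77 mm² minus the doubly-counted overlap 227.92 mm² gives 375.85 mm² — area = 375.85 mm². So its area = 375.85 mm². Layer 6 is larger (436.86 vs 375.85 mm²).

layer 6 (z = 0.9 mm)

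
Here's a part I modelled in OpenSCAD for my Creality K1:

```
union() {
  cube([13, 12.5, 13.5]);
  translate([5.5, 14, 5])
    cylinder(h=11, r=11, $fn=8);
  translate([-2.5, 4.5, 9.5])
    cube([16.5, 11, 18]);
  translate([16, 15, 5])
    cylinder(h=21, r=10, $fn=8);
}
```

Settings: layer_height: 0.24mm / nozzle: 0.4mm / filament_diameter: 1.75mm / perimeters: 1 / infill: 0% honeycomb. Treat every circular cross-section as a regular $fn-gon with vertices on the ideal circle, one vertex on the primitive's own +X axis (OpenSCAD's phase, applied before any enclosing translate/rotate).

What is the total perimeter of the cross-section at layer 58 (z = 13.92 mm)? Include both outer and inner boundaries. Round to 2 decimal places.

89.50 mm

At z = 13.92 mm: the cube is not intersected at this z (z outside [0, 13.5]); the r=11 cylinder at (5.5, 14) contributes a regular 8-gon of circumradius 11 (perimeter = 2·8·11.000·sin(180°/8) = 67.35 mm); the 16.5×11 cube at (-2.5, 4.5) contributes its full rectangle (perimeter 55.00 mm); the cylinder at (16, 15): section is a regular 8-gon, circumradius r=10 (perimeter = 2·8·10.000·sin(180°/8) = 61.23 mm); Merging all regions: the regions partially overlap (shared area 285.30 mm²), so the edge portions inside another operand are dropped and the merged outline is re-measured after clipping — boundary = 89.50 mm. Overall, the cross-section is a single solid region. Total boundary length (outer) = 89.50 mm.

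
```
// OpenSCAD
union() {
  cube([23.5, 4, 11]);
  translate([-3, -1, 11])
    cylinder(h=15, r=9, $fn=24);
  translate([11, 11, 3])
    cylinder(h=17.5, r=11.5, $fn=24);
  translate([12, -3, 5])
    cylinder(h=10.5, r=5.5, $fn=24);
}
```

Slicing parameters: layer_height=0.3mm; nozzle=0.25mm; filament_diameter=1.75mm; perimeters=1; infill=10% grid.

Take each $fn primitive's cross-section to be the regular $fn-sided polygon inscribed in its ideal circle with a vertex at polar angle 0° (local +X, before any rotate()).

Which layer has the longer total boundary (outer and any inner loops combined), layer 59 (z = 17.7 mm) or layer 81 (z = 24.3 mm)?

layer 59 (z = 17.7 mm)

Layer 59 (z = 17.7): the cube does not reach this height (z outside [0, 11]); the r=9 cylinder at (-3, -1) contributes a regular 24-gon of circumradius 9 (perimeter = 2·24·9.000·sin(180°/24) = 56.39 mm); the r=11.5 cylinder at (11, 11) contributes a regular 24-gon of circumradius 11.5 (perimeter = 2·24·11.500·sin(180°/24) = 72.05 mm); the cylinder at (12, -3) is absent (z outside [5, 15.5]); Merging all regions: the regions partially overlap (shared area 11.28 mm²), so the edge portions inside another operand are dropped and the merged outline is re-measured after clipping — boundary = 110.63 mm. So its perimeter = 110.63 mm. Layer 81 (z = 24.3): the cube does not reach this height (z outside [0, 11]); the cylinder at (-3, -1): section is a regular 24-gon, circumradius r=9 (perimeter = 2·24·9.000·sin(180°/24) = 56.39 mm); the cylinder at (11, 11) is not intersected at this z (z outside [3, 20.5]); the cylinder at (12, -3) is absent (z outside [5, 15.5]); Combining (union): only the r=9 cylinder at (-3, -1) is present, so the union is just that shape — boundary = 56.39 mm. So its perimeter = 56.39 mm. Layer 59 is larger (110.63 vs 56.39 mm).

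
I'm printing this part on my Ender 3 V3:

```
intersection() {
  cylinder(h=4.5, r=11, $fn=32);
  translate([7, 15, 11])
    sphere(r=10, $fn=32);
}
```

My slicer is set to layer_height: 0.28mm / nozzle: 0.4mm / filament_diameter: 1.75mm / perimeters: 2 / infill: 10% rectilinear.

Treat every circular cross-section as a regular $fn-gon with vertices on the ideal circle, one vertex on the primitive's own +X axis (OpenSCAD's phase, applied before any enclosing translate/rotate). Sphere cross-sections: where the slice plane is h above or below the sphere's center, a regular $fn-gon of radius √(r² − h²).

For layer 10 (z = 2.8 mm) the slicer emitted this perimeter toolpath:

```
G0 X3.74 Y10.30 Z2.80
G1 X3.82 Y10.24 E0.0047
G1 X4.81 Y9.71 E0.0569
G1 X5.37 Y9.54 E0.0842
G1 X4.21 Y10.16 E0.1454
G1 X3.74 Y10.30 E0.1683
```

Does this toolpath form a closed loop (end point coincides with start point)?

Start point (G0): (3.74, 10.30). End point (last G1): the path returns to the start — closed.

yes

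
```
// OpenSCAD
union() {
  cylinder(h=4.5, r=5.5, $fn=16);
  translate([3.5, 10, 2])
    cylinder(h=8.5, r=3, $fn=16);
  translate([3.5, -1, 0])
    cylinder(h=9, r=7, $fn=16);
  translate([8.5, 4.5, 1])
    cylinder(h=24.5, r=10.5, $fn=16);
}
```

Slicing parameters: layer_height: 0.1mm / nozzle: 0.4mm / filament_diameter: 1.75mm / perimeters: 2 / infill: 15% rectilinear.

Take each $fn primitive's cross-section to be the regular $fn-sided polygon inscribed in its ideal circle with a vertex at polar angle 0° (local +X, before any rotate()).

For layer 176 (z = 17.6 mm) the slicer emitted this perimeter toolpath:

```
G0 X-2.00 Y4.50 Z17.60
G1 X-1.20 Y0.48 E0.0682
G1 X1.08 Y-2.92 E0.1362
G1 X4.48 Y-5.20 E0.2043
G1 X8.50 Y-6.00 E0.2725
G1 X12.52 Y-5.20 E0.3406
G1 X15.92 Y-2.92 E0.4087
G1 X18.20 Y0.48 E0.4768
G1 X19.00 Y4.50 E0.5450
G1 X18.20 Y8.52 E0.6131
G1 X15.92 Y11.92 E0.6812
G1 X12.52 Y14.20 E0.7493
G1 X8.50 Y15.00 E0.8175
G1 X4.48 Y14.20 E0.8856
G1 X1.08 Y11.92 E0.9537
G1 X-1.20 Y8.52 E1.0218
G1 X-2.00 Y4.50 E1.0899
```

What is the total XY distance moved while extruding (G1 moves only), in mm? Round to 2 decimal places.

Sum the Euclidean lengths of each G1 segment: total = 65.54 mm.

65.54 mm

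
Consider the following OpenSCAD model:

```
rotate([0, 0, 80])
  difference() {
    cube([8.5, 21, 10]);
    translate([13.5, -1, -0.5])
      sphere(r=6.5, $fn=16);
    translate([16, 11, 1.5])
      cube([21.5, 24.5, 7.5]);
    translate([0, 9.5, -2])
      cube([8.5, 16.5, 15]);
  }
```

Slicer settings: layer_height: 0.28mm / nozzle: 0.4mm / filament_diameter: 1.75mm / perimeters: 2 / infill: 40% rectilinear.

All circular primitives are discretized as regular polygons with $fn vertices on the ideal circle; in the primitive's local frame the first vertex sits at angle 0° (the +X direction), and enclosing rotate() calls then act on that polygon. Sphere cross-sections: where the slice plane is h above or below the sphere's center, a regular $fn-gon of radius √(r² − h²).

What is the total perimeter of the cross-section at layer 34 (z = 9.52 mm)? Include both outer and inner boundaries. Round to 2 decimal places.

At z = 9.52 mm: the 8.5×21 cube contributes its full rectangle (perimeter 59.00 mm); the sphere at (13.5, -1) is not intersected at this z (|z−center|=10.020 > r=6.5); the cube at (16, 11) does not reach this height (z outside [1.5, 9]); the 8.5×16.5 cube at (0, 9.5) contributes its full rectangle (perimeter 50.00 mm); Subtracting the remaining from the first: starting from the 8.5×21 cube, the 8.5×16.5 cube at (0, 9.5) partially overlaps it — only the 97.75 mm² overlap (of its 140.25 mm²) is removed, clipping the outline — boundary = 36.00 mm; (rotated 80° about Z; rotation is an isometry so areas/perimeters/island counts are preserved). Overall, the cross-section is a single solid region. Total boundary length (outer) = 36.00 mm.

36.00 mm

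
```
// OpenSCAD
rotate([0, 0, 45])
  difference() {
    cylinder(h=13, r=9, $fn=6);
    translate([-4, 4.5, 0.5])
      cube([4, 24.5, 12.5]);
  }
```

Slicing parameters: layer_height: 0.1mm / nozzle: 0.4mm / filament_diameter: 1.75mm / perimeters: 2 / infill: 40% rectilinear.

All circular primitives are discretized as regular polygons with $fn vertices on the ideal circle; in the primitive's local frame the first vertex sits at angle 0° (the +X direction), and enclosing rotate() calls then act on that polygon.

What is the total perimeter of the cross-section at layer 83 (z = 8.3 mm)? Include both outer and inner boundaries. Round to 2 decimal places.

At z = 8.3 mm: the r=9 cylinder gives a regular 6-gon of circumradius 9 (constant along its height) (perimeter = 2·6·9.000·sin(180°/6) = 54.00 mm); the cube at (-4, 4.5) (footprint 4×24.5) is included at this height (perimeter 57.00 mm); After the difference (first − rest): starting from the r=9 cylinder, the 4×24.5 cube at (-4, 4.5) partially overlaps it — only the 13.18 mm² overlap (of its 98.00 mm²) is removed, clipping the outline — boundary = 60.59 mm; (whole slice rotated 45° about Z — lengths, areas and connectivity unchanged). Overall, the cross-section is a single solid region. Total boundary length (outer) = 60.59 mm.

60.59 mm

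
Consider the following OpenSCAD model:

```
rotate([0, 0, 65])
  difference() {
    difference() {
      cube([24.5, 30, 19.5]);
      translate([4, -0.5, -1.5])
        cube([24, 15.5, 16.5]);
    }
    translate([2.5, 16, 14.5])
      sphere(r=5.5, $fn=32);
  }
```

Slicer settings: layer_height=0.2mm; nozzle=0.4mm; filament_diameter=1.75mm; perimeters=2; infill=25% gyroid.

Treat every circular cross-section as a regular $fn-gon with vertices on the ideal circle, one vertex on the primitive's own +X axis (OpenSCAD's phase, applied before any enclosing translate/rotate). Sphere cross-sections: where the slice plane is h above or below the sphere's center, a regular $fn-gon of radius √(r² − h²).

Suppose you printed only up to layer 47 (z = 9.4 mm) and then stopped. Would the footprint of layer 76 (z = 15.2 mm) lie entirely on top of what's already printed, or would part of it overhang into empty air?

part overhangs

Compare the two slices. At z = 9.4: the 24.5×30 cube contributes its full rectangle (area 735.00 mm²); the cube at (4, -0.5) is present — its section is the full 24×15.5 rectangle (area 372.00 mm²); Subtracting the remaining from the first: starting from the 24.5×30 cube (735.00 mm²), the 24×15.5 cube at (4, -0.5) partially overlaps it — only the 307.50 mm² overlap (of its 372.00 mm²) is removed, clipping the outline — area = 427.50 mm²; the sphere at (2.5, 16): section is a regular 32-gon, circumradius = √(r²−h²) = √(5.5²−5.1²) = 2.059 (area = (32/2)·2.059²·sin(360°/32) = 13.23 mm²); Taking the first minus the rest: starting from that combined region (427.50 mm²), the r=5.5 sphere at (2.5, 16) partially overlaps it — only the 13.17 mm² overlap (of its 13.23 mm²) is removed, clipping the outline — area = 414.33 mm²; (whole slice rotated 65° about Z — lengths, areas and connectivity unchanged). At z = 15.2: the cube (footprint 24.5×30) is included at this height (area 735.00 mm²); the cube at (4, -0.5) is absent (z outside [-1.5, 15]); After the difference (first − rest): none of the subtracted shapes is present at this height, so the 24.5×30 cube is unchanged — area = 735.00 mm²; the sphere at (2.5, 16): section is a regular 32-gon, circumradius = √(r²−h²) = √(5.5²−0.7²) = 5.455 (area = (32/2)·5.455²·sin(360°/32) = 92.89 mm²); Taking the first minus the rest: starting from the result so far (735.00 mm²), the r=5.5 sphere at (2.5, 16) partially overlaps it — only the 72.65 mm² overlap (of its 92.89 mm²) is removed, clipping the outline — area = 662.35 mm²; (rotated 65° about Z; rotation is an isometry so areas/perimeters/island counts are preserved). Checking containment: at z = 15.2 the cross-section extends beyond the z = 9.4 cross-section by about 296.24 mm².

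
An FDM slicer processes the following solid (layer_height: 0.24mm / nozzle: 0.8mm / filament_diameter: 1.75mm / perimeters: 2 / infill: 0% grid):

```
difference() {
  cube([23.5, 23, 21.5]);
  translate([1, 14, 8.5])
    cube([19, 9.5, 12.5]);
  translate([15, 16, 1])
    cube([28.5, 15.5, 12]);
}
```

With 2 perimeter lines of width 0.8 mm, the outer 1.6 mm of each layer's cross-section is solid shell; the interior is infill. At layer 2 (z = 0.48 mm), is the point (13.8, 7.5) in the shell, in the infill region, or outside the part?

At z = 0.48 mm: the cube (footprint 23.5×23) is included at this height; the cube at (1, 14) does not reach this height (z outside [8.5, 21]); the cube at (15, 16) is absent (z outside [1, 13]); Subtracting the remaining from the first: none of the subtracted shapes is present at this height, so the 23.5×23 cube is unchanged — 1 connected region. Overall, the cross-section is a single solid region. The nearest boundary edge runs (0.00, 0.00)→(23.50, 0.00); distance from the point to it = 7.50 mm. The point is inside the cross-section and 7.50 mm from the nearest boundary — more than the 1.6 mm shell width (2 × 0.8), so it's in the infill interior.

infill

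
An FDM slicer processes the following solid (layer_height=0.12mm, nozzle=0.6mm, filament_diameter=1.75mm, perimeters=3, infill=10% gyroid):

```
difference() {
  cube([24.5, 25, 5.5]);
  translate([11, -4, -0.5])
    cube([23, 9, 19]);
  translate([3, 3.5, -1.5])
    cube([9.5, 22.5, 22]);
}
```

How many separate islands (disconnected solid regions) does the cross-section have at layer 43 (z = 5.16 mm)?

2

At z = 5.16 mm: the cube is present — its section is the full 24.5×25 rectangle; the 23×9 cube at (11, -4) contributes its full rectangle; the cube at (3, 3.5) is present — its section is the full 9.5×22.5 rectangle; After the difference (first − rest): starting from the 24.5×25 cube, the 23×9 cube at (11, -4) partially overlaps it — only the 67.50 mm² overlap (of its 207.00 mm²) is removed, clipping the outline; the 9.5×22.5 cube at (3, 3.5) partially overlaps it — only the 202.00 mm² overlap (of its 213.75 mm²) is removed, clipping the outline — 2 connected regions. Overall, the cross-section has 2 separate islands. Island count = 2.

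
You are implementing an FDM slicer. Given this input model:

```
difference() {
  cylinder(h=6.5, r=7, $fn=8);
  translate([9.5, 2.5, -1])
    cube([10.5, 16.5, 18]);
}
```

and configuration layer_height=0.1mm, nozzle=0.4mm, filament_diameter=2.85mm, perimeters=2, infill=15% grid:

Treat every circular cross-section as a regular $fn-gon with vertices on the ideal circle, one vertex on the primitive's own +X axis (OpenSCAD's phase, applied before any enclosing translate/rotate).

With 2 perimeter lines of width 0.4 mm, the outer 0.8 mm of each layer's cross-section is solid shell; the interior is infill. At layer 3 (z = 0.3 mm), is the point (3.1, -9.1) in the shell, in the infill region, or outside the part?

At z = 0.3 mm: the r=7 cylinder contributes a regular 8-gon of circumradius 7; the cube at (9.5, 2.5) (footprint 10.5×16.5) is included at this height; After the difference (first − rest): starting from the r=7 cylinder, the 10.5×16.5 cube at (9.5, 2.5) misses the remaining region (no effect) — 1 connected region. Overall, the cross-section is a single solid region. The nearest boundary edge runs (4.95, -4.95)→(-0.00, -7.00); distance from the point to it = 3.13 mm. The point is not inside any of the regions above, so it lies outside the cross-section (3.13 mm from the nearest boundary).

outside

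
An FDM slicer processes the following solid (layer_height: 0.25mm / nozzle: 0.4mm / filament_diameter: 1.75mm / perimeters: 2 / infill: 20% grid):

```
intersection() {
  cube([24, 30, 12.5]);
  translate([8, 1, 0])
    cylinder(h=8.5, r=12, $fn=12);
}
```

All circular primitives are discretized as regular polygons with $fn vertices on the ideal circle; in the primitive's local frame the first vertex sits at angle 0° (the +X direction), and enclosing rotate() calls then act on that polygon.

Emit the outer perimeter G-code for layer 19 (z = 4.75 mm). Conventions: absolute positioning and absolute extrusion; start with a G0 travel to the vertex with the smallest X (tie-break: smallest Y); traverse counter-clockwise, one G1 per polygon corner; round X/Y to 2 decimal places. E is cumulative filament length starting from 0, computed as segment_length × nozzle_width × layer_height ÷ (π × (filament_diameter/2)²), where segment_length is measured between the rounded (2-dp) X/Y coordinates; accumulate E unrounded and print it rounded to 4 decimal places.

At z = 4.75 mm: the 24×30 cube contributes its full rectangle; the r=12 cylinder at (8, 1) contributes a regular 12-gon of circumradius 12; Keeping only the common overlap: the r=12 cylinder at (8, 1) partially overlaps the 24×30 cube; clipping to the common part keeps 213.83 mm² — 1 connected region. The outline is a single polygon with 8 vertices. Extrusion per mm of travel: 0.4 × 0.25 / (π × 0.875²) = 0.041575. Accumulating E over each segment gives final E = 2.4043.

G0 X0.00 Y0.00 Z4.75
G1 X19.73 Y0.00 E0.8203
G1 X20.00 Y1.00 E0.8633
G1 X18.39 Y7.00 E1.1216
G1 X14.00 Y11.39 E1.3797
G1 X8.00 Y13.00 E1.6380
G1 X2.00 Y11.39 E1.8963
G1 X0.00 Y9.39 E2.0139
G1 X0.00 Y0.00 E2.4043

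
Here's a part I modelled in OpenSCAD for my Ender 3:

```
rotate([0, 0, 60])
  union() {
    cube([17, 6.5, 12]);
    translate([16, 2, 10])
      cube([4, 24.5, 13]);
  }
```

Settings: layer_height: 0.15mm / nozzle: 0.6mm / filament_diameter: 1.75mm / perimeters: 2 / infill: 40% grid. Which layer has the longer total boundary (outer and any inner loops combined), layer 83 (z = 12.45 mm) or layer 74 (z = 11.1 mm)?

Layer 83 (z = 12.45): the cube is not intersected at this z (z outside [0, 12]); the 4×24.5 cube at (16, 2) contributes its full rectangle (perimeter 57.00 mm); Taking the union: only the 4×24.5 cube at (16, 2) is present, so the union is just that shape — boundary = 57.00 mm; (rotated 60° about Z; rotation is an isometry so areas/perimeters/island counts are preserved). So its perimeter = 57.00 mm. Layer 74 (z = 11.1): the cube (footprint 17×6.5) is included at this height (perimeter 47.00 mm); the cube at (16, 2) is present — its section is the full 4×24.5 rectangle (perimeter 57.00 mm); Taking the union: the regions partially overlap (shared area 4.50 mm²), so the edge portions inside another operand are dropped and the merged outline is re-measured after clipping — boundary = 93.00 mm; (whole slice rotated 60° about Z — lengths, areas and connectivity unchanged). So its perimeter = 93.00 mm. Layer 74 is larger (93.00 vs 57.00 mm).

layer 74 (z = 11.1 mm)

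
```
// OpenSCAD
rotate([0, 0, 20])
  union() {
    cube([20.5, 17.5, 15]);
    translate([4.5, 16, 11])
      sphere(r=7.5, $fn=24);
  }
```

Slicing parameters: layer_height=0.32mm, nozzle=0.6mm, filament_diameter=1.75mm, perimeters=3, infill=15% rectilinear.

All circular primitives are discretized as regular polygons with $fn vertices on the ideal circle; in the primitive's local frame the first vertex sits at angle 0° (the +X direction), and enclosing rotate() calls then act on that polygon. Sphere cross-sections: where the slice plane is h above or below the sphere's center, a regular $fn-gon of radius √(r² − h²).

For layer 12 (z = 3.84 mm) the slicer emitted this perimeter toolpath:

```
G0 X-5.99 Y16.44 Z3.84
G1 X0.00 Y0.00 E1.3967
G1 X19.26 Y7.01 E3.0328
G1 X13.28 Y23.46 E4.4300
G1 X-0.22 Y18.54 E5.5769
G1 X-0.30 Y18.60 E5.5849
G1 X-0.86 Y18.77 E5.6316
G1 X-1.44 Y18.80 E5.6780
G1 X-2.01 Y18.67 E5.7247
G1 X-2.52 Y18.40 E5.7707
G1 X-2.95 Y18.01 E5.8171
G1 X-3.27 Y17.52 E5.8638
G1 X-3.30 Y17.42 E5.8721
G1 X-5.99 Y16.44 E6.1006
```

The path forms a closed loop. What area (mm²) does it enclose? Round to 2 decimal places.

360.42 mm²

Apply the shoelace formula to the sequence of (X, Y) vertices; enclosed area = 360.42 mm².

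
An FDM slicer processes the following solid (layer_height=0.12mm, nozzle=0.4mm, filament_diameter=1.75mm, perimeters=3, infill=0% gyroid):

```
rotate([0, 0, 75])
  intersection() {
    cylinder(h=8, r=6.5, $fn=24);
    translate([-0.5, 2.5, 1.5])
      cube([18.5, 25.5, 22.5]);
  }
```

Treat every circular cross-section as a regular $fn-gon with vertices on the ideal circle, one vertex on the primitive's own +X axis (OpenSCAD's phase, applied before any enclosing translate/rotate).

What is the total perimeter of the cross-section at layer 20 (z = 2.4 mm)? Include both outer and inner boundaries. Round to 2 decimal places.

18.48 mm

At z = 2.4 mm: the cylinder: section is a regular 24-gon, circumradius r=6.5 (perimeter = 2·24·6.500·sin(180°/24) = 40.72 mm); the cube at (-0.5, 2.5) (footprint 18.5×25.5) is included at this height (perimeter 88.00 mm); Taking the intersection: the 18.5×25.5 cube at (-0.5, 2.5) partially overlaps the r=6.5 cylinder; clipping to the common part keeps 19.04 mm² — boundary = 18.48 mm; (rotated 75° about Z; rotation is an isometry so areas/perimeters/island counts are preserved). Overall, the cross-section is a single solid region. Total boundary length (outer) = 18.48 mm.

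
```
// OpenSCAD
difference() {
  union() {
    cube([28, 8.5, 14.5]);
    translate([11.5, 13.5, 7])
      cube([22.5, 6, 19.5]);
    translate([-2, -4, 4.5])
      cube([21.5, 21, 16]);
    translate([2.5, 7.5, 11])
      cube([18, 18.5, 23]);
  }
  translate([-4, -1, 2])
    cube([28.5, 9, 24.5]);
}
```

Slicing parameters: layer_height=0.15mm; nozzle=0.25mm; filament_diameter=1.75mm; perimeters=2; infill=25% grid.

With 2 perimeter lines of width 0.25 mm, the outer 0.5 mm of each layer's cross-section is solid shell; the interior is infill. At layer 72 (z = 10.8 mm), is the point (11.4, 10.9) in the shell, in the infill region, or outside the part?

At z = 10.8 mm: the cube is present — its section is the full 28×8.5 rectangle; the cube at (11.5, 13.5) is present — its section is the full 22.5×6 rectangle; the cube at (-2, -4) is present — its section is the full 21.5×21 rectangle; the cube at (2.5, 7.5) is not intersected at this z (z outside [11, 34]); Combining (union): the regions partially overlap (shared area 193.75 mm²), so overlapping operands fuse into one piece — 1 connected region; the 28.5×9 cube at (-4, -1) contributes its full rectangle; After the difference (first − rest): starting from the result so far, the 28.5×9 cube at (-4, -1) partially overlaps it — only the 233.50 mm² overlap (of its 256.50 mm²) is removed, clipping the outline — 2 connected regions. Overall, the cross-section has 2 separate islands. The nearest boundary edge runs (24.50, 8.00)→(-2.00, 8.00); distance from the point to it = 2.90 mm. (Shell/infill is judged within the island containing the point — the largest one.) The point is inside the cross-section and 2.90 mm from the nearest boundary — more than the 0.5 mm shell width (2 × 0.25), so it's in the infill interior.

infill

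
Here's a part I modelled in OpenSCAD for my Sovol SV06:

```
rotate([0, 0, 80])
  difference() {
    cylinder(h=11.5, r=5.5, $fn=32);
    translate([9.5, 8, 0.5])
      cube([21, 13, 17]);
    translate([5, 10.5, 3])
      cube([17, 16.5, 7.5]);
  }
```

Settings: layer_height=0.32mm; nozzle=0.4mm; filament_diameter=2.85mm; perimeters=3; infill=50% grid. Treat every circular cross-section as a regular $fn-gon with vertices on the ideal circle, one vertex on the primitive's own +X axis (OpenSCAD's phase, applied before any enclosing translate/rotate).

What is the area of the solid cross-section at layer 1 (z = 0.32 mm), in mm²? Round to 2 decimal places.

94.42 mm²

At z = 0.32 mm: the r=5.5 cylinder contributes a regular 32-gon of circumradius 5.5 (area = (32/2)·5.500²·sin(360°/32) = 94.42 mm²); the cube at (9.5, 8) is absent (z outside [0.5, 17.5]); the cube at (5, 10.5) does not reach this height (z outside [3, 10.5]); After the difference (first − rest): none of the subtracted shapes is present at this height, so the r=5.5 cylinder is unchanged — area = 94.42 mm²; (whole slice rotated 80° about Z — lengths, areas and connectivity unchanged). Overall, the cross-section is a single solid region. Net area = 94.42 mm².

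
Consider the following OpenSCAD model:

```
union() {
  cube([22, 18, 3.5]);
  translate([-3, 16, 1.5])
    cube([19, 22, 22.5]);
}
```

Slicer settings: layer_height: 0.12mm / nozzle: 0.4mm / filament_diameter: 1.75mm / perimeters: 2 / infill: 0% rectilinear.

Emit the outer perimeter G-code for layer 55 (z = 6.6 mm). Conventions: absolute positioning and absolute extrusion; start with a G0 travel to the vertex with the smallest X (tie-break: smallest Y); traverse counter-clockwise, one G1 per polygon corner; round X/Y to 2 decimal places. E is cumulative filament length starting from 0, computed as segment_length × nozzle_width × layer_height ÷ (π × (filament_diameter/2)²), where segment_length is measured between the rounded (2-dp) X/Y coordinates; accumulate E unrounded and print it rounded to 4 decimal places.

At z = 6.6 mm: the cube is absent (z outside [0, 3.5]); the cube at (-3, 16) is present — its section is the full 19×22 rectangle; Merging all regions: only the 19×22 cube at (-3, 16) is present, so the union is just that shape — 1 connected region. The outline is a single polygon with 4 vertices. Extrusion per mm of travel: 0.4 × 0.12 / (π × 0.875²) = 0.019956. Accumulating E over each segment gives final E = 1.6364.

G0 X-3.00 Y16.00 Z6.60
G1 X16.00 Y16.00 E0.3792
G1 X16.00 Y38.00 E0.8182
G1 X-3.00 Y38.00 E1.1974
G1 X-3.00 Y16.00 E1.6364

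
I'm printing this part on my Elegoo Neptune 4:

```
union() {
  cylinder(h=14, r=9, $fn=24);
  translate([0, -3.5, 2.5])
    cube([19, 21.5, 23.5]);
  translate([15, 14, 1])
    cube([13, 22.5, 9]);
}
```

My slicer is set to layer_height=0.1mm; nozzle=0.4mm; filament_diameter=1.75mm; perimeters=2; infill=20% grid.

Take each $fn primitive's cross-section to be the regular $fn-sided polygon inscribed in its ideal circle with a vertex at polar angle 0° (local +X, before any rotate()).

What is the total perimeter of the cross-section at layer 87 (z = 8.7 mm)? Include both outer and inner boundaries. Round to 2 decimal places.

At z = 8.7 mm: the r=9 cylinder contributes a regular 24-gon of circumradius 9 (perimeter = 2·24·9.000·sin(180°/24) = 56.39 mm); the 19×21.5 cube at (0, -3.5) contributes its full rectangle (perimeter 81.00 mm); the 13×22.5 cube at (15, 14) contributes its full rectangle (perimeter 71.00 mm); Combining (union): the regions partially overlap (shared area 109.39 mm²), so the edge portions inside another operand are dropped and the merged outline is re-measured after clipping — boundary = 153.97 mm. Overall, the cross-section is a single solid region. Total boundary length (outer) = 153.97 mm.

153.97 mm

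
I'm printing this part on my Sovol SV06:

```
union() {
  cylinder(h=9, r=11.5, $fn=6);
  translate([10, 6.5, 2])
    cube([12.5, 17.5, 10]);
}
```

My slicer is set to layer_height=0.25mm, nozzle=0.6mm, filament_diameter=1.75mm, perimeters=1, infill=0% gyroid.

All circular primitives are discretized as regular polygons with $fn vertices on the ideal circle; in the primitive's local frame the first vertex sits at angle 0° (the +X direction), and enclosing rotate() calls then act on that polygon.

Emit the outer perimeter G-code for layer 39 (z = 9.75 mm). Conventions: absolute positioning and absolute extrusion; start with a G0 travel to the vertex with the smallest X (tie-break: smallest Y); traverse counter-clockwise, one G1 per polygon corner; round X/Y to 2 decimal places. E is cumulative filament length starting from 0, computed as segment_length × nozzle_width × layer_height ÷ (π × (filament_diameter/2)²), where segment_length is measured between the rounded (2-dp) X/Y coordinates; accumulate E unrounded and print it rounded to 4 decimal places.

At z = 9.75 mm: the cylinder does not reach this height (z outside [0, 9]); the cube at (10, 6.5) (footprint 12.5×17.5) is included at this height; Combining (union): only the 12.5×17.5 cube at (10, 6.5) is present, so the union is just that shape — 1 connected region. The outline is a single polygon with 4 vertices. Extrusion per mm of travel: 0.6 × 0.25 / (π × 0.875²) = 0.062363. Accumulating E over each segment gives final E = 3.7418.

G0 X10.00 Y6.50 Z9.75
G1 X22.50 Y6.50 E0.7795
G1 X22.50 Y24.00 E1.8709
G1 X10.00 Y24.00 E2.6504
G1 X10.00 Y6.50 E3.7418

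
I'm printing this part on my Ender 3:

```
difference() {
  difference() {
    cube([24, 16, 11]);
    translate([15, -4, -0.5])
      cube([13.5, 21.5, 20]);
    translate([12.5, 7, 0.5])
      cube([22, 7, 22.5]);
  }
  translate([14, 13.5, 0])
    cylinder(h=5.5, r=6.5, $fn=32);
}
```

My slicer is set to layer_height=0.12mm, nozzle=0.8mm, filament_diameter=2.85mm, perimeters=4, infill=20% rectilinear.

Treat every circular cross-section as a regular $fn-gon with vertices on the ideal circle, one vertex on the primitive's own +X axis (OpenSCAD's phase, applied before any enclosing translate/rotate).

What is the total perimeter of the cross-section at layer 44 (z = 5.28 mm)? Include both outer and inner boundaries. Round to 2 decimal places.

59.94 mm

At z = 5.28 mm: the cube (footprint 24×16) is included at this height (perimeter 80.00 mm); the 13.5×21.5 cube at (15, -4) contributes its full rectangle (perimeter 70.00 mm); the cube at (12.5, 7) (footprint 22×7) is included at this height (perimeter 58.00 mm); Taking the first minus the rest: starting from the 24×16 cube, the 13.5×21.5 cube at (15, -4) partially overlaps it — only the 144.00 mm² overlap (of its 290.25 mm²) is removed, clipping the outline; the 22×7 cube at (12.5, 7) partially overlaps it — only the 17.50 mm² overlap (of its 154.00 mm²) is removed, clipping the outline — boundary = 67.00 mm; the cylinder at (14, 13.5): section is a regular 32-gon, circumradius r=6.5 (perimeter = 2·32·6.500·sin(180°/32) = 40.78 mm); After the difference (first − rest): starting from that combined region, the r=6.5 cylinder at (14, 13.5) partially overlaps it — only the 40.37 mm² overlap (of its 131.88 mm²) is removed, clipping the outline — boundary = 59.94 mm. Overall, the cross-section is a single solid region. Total boundary length (outer) = 59.94 mm.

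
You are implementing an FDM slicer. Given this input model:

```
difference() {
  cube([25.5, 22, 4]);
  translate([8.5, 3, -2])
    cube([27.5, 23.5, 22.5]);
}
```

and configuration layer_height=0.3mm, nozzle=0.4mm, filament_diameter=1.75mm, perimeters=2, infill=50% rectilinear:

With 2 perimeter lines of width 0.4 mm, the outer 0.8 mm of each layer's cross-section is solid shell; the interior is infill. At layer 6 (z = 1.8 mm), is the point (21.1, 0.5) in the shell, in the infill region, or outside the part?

At z = 1.8 mm: the cube (footprint 25.5×22) is included at this height; the cube at (8.5, 3) is present — its section is the full 27.5×23.5 rectangle; Subtracting the remaining from the first: starting from the 25.5×22 cube, the 27.5×23.5 cube at (8.5, 3) partially overlaps it — only the 323.00 mm² overlap (of its 646.25 mm²) is removed, clipping the outline — 1 connected region. Overall, the cross-section is a single solid region. The nearest boundary edge runs (25.50, 0.00)→(0.00, 0.00); distance from the point to it = 0.50 mm. The point is inside the cross-section, 0.50 mm from the nearest boundary — within the 0.8 mm shell band (2 × 0.4).

shell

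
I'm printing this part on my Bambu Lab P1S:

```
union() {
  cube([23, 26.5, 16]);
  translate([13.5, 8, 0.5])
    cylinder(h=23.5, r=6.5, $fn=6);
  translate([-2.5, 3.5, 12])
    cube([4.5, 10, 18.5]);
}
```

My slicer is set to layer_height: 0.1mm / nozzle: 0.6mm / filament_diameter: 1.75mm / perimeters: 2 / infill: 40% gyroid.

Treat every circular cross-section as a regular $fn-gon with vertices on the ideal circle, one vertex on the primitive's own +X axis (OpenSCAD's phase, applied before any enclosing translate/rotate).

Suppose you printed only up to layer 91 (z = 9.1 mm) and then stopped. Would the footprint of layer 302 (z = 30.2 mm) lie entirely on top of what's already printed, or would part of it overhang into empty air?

Compare the two slices. At z = 9.1: the cube (footprint 23×26.5) is included at this height (area 609.50 mm²); the r=6.5 cylinder at (13.5, 8) contributes a regular 6-gon of circumradius 6.5 (area = (6/2)·6.500²·sin(360°/6) = 109.77 mm²); the cube at (-2.5, 3.5) is absent (z outside [12, 30.5]); Taking the union: the r=6.5 cylinder at (13.5, 8) lies entirely inside the 23×26.5 cube, so the union is just the 23×26.5 cube — area = 609.50 mm². At z = 30.2: the cube is not intersected at this z (z outside [0, 16]); the cylinder at (13.5, 8) is not intersected at this z (z outside [0.5, 24]); the 4.5×10 cube at (-2.5, 3.5) contributes its full rectangle (area 45.00 mm²); Combining (union): only the 4.5×10 cube at (-2.5, 3.5) is present, so the union is just that shape — area = 45.00 mm². Checking containment: at z = 30.2 the cross-section extends beyond the z = 9.1 cross-section by about 25.00 mm².

part overhangs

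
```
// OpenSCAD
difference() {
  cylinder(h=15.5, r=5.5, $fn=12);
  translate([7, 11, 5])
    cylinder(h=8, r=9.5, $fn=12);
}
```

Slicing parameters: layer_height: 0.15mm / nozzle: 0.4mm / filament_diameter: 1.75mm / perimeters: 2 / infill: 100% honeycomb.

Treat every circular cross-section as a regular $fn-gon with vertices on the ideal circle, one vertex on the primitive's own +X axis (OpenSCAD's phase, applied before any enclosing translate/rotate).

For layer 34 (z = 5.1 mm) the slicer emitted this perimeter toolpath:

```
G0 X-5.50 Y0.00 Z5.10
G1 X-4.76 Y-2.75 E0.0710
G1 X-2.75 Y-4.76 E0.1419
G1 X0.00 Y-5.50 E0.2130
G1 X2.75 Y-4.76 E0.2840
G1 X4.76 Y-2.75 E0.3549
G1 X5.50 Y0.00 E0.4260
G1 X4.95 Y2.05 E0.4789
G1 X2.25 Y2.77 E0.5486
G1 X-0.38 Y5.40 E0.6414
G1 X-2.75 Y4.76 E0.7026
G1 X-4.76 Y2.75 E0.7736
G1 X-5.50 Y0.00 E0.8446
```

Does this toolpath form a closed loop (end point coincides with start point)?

Start point (G0): (-5.50, 0.00). End point (last G1): the path returns to the start — closed.

yes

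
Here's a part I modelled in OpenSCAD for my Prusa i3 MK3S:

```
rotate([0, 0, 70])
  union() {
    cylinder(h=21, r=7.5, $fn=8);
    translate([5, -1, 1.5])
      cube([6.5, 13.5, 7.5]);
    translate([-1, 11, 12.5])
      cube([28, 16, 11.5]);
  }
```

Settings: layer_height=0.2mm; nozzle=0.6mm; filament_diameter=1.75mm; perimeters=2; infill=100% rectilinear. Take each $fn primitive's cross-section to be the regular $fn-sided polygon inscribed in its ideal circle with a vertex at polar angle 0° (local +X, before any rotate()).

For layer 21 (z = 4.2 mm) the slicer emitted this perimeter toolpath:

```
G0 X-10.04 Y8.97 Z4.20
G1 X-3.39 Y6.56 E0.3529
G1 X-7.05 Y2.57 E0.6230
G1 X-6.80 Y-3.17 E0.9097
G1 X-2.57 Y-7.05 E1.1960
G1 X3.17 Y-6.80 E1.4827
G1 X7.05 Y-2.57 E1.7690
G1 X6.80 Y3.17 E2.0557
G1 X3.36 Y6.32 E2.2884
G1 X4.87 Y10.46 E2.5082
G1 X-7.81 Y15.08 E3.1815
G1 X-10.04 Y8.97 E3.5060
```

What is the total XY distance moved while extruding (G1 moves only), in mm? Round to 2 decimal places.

Sum the Euclidean lengths of each G1 segment: total = 70.27 mm.

70.27 mm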